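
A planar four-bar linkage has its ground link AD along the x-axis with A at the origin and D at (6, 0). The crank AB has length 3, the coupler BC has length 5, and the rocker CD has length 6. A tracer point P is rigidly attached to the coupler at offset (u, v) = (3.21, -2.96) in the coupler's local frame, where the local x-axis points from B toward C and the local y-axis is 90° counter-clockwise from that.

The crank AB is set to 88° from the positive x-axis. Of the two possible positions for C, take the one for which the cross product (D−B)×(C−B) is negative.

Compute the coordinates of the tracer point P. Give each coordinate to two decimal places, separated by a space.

-2.70 -0.35

A=(0,0), D=(6.00,0)
B = A + 3.00·(cos88°, sin88°) = (0.1047, 2.9982)
|BD| = 6.6139
circle(B,5.00) ∩ circle(D,6.00): a=2.4754, h=4.3443
  candidates: C₊=(4.2804,5.7483) cross=28.732; C₋=(0.3418,-1.9962) cross=-28.732
  mode - wants cross < 0 → take C=(0.3418,-1.9962) (cross=-28.732)
ex = (C−B)/|BC| = (0.0474,-0.9989); ey = (0.9989,0.0474)
P = B + 3.21·ex + -2.96·ey = (-2.6997,-0.3486)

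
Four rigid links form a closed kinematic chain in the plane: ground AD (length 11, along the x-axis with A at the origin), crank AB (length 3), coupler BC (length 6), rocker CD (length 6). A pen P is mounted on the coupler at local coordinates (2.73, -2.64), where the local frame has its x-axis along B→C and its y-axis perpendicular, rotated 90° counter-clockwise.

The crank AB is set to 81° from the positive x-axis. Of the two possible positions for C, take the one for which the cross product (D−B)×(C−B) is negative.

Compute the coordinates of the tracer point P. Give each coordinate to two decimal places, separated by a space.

0.86 -0.81

A=(0,0), D=(11.00,0)
B = A + 3.00·(cos81°, sin81°) = (0.4693, 2.9631)
|BD| = 10.9396
circle(B,6.00) ∩ circle(D,6.00): a=5.4698, h=2.4660
  candidates: C₊=(6.4026,3.8554) cross=26.977; C₋=(5.0667,-0.8923) cross=-26.977
  mode - wants cross < 0 → take C=(5.0667,-0.8923) (cross=-26.977)
ex = (C−B)/|BC| = (0.7662,-0.6426); ey = (0.6426,0.7662)
P = B + 2.73·ex + -2.64·ey = (0.8648,-0.8140)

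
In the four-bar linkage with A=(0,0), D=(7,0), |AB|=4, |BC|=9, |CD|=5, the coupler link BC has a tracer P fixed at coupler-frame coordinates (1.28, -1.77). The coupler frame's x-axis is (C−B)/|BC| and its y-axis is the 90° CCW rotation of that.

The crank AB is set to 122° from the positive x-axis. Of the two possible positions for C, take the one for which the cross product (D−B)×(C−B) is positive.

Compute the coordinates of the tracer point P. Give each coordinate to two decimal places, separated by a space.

-0.55 1.88

A=(0,0), D=(7.00,0)
B = A + 4.00·(cos122°, sin122°) = (-2.1197, 3.3922)
|BD| = 9.7301
circle(B,9.00) ∩ circle(D,5.00): a=7.7427, h=4.5881
  candidates: C₊=(6.7368,4.9931) cross=44.642; C₋=(3.5378,-3.6073) cross=-44.642
  mode + wants cross > 0 → take C=(6.7368,4.9931) (cross=44.642)
ex = (C−B)/|BC| = (0.9841,0.1779); ey = (-0.1779,0.9841)
P = B + 1.28·ex + -1.77·ey = (-0.5453,1.8781)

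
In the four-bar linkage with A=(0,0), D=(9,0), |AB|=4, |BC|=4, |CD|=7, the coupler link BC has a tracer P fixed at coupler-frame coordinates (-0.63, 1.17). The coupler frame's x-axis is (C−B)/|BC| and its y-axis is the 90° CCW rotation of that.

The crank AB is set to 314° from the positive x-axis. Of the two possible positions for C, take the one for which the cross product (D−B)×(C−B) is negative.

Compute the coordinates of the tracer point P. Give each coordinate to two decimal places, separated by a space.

A=(0,0), D=(9.00,0)
B = A + 4.00·(cos314°, sin314°) = (2.7786, -2.8774)
|BD| = 6.8545
circle(B,4.00) ∩ circle(D,7.00): a=1.0201, h=3.8677
  candidates: C₊=(2.0809,1.0613) cross=26.512; C₋=(5.3281,-5.9596) cross=-26.512
  mode - wants cross < 0 → take C=(5.3281,-5.9596) (cross=-26.512)
ex = (C−B)/|BC| = (0.6374,-0.7706); ey = (0.7706,0.6374)
P = B + -0.63·ex + 1.17·ey = (3.2787,-1.6462)

3.28 -1.65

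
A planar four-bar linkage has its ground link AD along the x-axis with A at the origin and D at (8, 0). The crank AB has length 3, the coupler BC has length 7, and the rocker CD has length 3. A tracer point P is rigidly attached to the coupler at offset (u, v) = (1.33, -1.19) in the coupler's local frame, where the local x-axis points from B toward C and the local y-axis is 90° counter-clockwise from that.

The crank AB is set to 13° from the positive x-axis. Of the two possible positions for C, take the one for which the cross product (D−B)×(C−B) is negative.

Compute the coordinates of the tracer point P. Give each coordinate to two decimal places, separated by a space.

3.48 -1.02

A=(0,0), D=(8.00,0)
B = A + 3.00·(cos13°, sin13°) = (2.9231, 0.6749)
|BD| = 5.1215
circle(B,7.00) ∩ circle(D,3.00): a=6.4658, h=2.6820
  candidates: C₊=(9.6860,2.4814) cross=13.736; C₋=(8.9792,-2.8357) cross=-13.736
  mode - wants cross < 0 → take C=(8.9792,-2.8357) (cross=-13.736)
ex = (C−B)/|BC| = (0.8652,-0.5015); ey = (0.5015,0.8652)
P = B + 1.33·ex + -1.19·ey = (3.4770,-1.0217)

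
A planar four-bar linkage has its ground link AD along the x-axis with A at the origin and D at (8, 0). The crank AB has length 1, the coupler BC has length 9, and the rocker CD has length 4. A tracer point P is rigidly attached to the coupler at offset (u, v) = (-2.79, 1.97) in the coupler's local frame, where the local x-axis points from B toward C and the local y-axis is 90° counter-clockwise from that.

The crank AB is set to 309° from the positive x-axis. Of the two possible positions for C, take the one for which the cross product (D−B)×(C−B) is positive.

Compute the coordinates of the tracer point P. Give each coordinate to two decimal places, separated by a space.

A=(0,0), D=(8.00,0)
B = A + 1.00·(cos309°, sin309°) = (0.6293, -0.7771)
|BD| = 7.4115
circle(B,9.00) ∩ circle(D,4.00): a=8.0908, h=3.9419
  candidates: C₊=(8.2622,3.9914) cross=29.216; C₋=(9.0889,-3.8489) cross=-29.216
  mode + wants cross > 0 → take C=(8.2622,3.9914) (cross=29.216)
ex = (C−B)/|BC| = (0.8481,0.5298); ey = (-0.5298,0.8481)
P = B + -2.79·ex + 1.97·ey = (-2.7807,-0.5846)

-2.78 -0.58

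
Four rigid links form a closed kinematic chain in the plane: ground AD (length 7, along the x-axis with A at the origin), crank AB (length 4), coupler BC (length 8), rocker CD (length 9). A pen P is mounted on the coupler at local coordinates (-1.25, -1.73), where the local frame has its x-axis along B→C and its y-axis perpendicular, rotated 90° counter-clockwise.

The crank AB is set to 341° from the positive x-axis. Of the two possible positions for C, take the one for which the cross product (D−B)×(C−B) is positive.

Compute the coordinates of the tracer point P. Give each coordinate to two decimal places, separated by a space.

A=(0,0), D=(7.00,0)
B = A + 4.00·(cos341°, sin341°) = (3.7821, -1.3023)
|BD| = 3.4714
circle(B,8.00) ∩ circle(D,9.00): a=-0.7128, h=7.9682
  candidates: C₊=(0.1321,5.8166) cross=27.661; C₋=(6.1105,-8.9559) cross=-27.661
  mode + wants cross > 0 → take C=(0.1321,5.8166) (cross=27.661)
ex = (C−B)/|BC| = (-0.4562,0.8899); ey = (-0.8899,-0.4562)
P = B + -1.25·ex + -1.73·ey = (5.8918,-1.6253)

5.89 -1.63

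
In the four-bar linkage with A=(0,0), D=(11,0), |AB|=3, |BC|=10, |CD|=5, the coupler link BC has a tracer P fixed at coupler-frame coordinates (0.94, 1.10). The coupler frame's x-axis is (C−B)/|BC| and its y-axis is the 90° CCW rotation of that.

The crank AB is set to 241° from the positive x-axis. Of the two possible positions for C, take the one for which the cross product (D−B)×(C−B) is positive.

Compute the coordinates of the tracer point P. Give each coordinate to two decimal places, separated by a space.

-1.27 -1.19

A=(0,0), D=(11.00,0)
B = A + 3.00·(cos241°, sin241°) = (-1.4544, -2.6239)
|BD| = 12.7278
circle(B,10.00) ∩ circle(D,5.00): a=9.3102, h=3.6497
  candidates: C₊=(6.9034,2.8667) cross=46.452; C₋=(8.4082,-4.2758) cross=-46.452
  mode + wants cross > 0 → take C=(6.9034,2.8667) (cross=46.452)
ex = (C−B)/|BC| = (0.8358,0.5491); ey = (-0.5491,0.8358)
P = B + 0.94·ex + 1.10·ey = (-1.2728,-1.1884)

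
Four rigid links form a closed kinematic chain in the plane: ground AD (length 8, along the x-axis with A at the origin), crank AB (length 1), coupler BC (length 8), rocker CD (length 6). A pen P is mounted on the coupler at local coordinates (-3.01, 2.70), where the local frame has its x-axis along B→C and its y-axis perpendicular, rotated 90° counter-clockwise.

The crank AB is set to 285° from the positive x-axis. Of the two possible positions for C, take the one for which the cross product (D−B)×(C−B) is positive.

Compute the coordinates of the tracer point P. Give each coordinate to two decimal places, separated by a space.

-3.73 -1.66

A=(0,0), D=(8.00,0)
B = A + 1.00·(cos285°, sin285°) = (0.2588, -0.9659)
|BD| = 7.8012
circle(B,8.00) ∩ circle(D,6.00): a=5.6952, h=5.6182
  candidates: C₊=(5.2146,5.3143) cross=43.829; C₋=(6.6058,-5.8358) cross=-43.829
  mode + wants cross > 0 → take C=(5.2146,5.3143) (cross=43.829)
ex = (C−B)/|BC| = (0.6195,0.7850); ey = (-0.7850,0.6195)
P = B + -3.01·ex + 2.70·ey = (-3.7253,-1.6563)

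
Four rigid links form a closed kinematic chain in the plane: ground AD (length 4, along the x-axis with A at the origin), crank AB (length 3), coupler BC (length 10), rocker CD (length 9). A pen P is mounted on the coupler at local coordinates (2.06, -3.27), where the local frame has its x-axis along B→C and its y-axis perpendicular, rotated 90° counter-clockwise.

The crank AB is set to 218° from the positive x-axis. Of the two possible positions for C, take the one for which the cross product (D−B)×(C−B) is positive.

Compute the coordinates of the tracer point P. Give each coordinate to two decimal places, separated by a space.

A=(0,0), D=(4.00,0)
B = A + 3.00·(cos218°, sin218°) = (-2.3640, -1.8470)
|BD| = 6.6266
circle(B,10.00) ∩ circle(D,9.00): a=4.7469, h=8.8015
  candidates: C₊=(-0.2584,7.9288) cross=58.324; C₋=(4.6480,-8.9766) cross=-58.324
  mode + wants cross > 0 → take C=(-0.2584,7.9288) (cross=58.324)
ex = (C−B)/|BC| = (0.2106,0.9776); ey = (-0.9776,0.2106)
P = B + 2.06·ex + -3.27·ey = (1.2664,-0.5217)

1.27 -0.52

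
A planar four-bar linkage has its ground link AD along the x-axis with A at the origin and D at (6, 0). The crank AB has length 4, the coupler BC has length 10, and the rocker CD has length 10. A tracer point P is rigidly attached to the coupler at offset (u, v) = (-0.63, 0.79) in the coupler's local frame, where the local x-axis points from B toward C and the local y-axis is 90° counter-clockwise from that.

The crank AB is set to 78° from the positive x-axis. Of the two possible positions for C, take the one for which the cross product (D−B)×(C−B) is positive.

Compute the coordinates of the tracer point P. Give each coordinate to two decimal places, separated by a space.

A=(0,0), D=(6.00,0)
B = A + 4.00·(cos78°, sin78°) = (0.8316, 3.9126)
|BD| = 6.4823
circle(B,10.00) ∩ circle(D,10.00): a=3.2412, h=9.4602
  candidates: C₊=(9.1258,9.4989) cross=61.324; C₋=(-2.2942,-5.5863) cross=-61.324
  mode + wants cross > 0 → take C=(9.1258,9.4989) (cross=61.324)
ex = (C−B)/|BC| = (0.8294,0.5586); ey = (-0.5586,0.8294)
P = B + -0.63·ex + 0.79·ey = (-0.1322,4.2159)

-0.13 4.22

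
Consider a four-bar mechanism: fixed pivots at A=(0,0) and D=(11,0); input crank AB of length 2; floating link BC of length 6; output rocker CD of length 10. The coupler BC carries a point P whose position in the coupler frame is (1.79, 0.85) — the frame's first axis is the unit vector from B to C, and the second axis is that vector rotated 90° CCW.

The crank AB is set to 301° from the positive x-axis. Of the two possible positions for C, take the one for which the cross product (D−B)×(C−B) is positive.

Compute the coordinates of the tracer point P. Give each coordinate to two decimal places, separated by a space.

A=(0,0), D=(11.00,0)
B = A + 2.00·(cos301°, sin301°) = (1.0301, -1.7143)
|BD| = 10.1162
circle(B,6.00) ∩ circle(D,10.00): a=1.8949, h=5.6929
  candidates: C₊=(1.9328,4.2174) cross=57.591; C₋=(3.8623,-7.0038) cross=-57.591
  mode + wants cross > 0 → take C=(1.9328,4.2174) (cross=57.591)
ex = (C−B)/|BC| = (0.1505,0.9886); ey = (-0.9886,0.1505)
P = B + 1.79·ex + 0.85·ey = (0.4591,0.1832)

0.46 0.18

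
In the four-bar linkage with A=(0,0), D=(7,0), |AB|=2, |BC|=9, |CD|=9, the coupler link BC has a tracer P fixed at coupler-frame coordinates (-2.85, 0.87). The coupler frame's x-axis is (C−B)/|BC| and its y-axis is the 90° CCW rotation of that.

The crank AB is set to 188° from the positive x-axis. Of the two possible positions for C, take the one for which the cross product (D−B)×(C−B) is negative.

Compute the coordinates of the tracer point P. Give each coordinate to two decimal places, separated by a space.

A=(0,0), D=(7.00,0)
B = A + 2.00·(cos188°, sin188°) = (-1.9805, -0.2783)
|BD| = 8.9848
circle(B,9.00) ∩ circle(D,9.00): a=4.4924, h=7.7986
  candidates: C₊=(2.2681,7.6557) cross=70.069; C₋=(2.7513,-7.9340) cross=-70.069
  mode - wants cross < 0 → take C=(2.7513,-7.9340) (cross=-70.069)
ex = (C−B)/|BC| = (0.5258,-0.8506); ey = (0.8506,0.5258)
P = B + -2.85·ex + 0.87·ey = (-2.7389,2.6034)

-2.74 2.60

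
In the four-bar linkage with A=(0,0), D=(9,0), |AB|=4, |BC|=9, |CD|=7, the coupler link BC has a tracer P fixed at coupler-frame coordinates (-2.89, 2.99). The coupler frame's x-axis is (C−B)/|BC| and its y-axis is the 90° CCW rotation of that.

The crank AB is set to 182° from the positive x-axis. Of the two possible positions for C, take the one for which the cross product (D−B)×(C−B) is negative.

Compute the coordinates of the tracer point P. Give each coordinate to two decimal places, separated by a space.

A=(0,0), D=(9.00,0)
B = A + 4.00·(cos182°, sin182°) = (-3.9976, -0.1396)
|BD| = 12.9983
circle(B,9.00) ∩ circle(D,7.00): a=7.7301, h=4.6093
  candidates: C₊=(3.6826,4.5525) cross=59.913; C₋=(3.7816,-4.6656) cross=-59.913
  mode - wants cross < 0 → take C=(3.7816,-4.6656) (cross=-59.913)
ex = (C−B)/|BC| = (0.8643,-0.5029); ey = (0.5029,0.8643)
P = B + -2.89·ex + 2.99·ey = (-4.9919,3.8982)

-4.99 3.90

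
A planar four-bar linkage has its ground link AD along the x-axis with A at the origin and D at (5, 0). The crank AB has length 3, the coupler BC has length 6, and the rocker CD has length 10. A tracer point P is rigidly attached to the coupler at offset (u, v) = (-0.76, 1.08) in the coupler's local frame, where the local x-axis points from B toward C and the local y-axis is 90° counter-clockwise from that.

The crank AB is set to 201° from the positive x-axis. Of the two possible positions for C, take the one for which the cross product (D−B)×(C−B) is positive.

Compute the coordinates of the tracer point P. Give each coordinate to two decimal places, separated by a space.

-3.75 -2.00

A=(0,0), D=(5.00,0)
B = A + 3.00·(cos201°, sin201°) = (-2.8007, -1.0751)
|BD| = 7.8745
circle(B,6.00) ∩ circle(D,10.00): a=-0.1265, h=5.9987
  candidates: C₊=(-3.7451,4.8501) cross=47.236; C₋=(-2.1071,-7.0349) cross=-47.236
  mode + wants cross > 0 → take C=(-3.7451,4.8501) (cross=47.236)
ex = (C−B)/|BC| = (-0.1574,0.9875); ey = (-0.9875,-0.1574)
P = B + -0.76·ex + 1.08·ey = (-3.7477,-1.9956)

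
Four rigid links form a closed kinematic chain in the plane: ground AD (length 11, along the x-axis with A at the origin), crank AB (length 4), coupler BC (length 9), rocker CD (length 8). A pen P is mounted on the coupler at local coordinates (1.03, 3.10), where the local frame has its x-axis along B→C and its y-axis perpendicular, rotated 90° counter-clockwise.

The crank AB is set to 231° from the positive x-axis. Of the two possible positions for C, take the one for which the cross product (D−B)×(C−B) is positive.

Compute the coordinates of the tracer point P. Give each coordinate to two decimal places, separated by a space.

A=(0,0), D=(11.00,0)
B = A + 4.00·(cos231°, sin231°) = (-2.5173, -3.1086)
|BD| = 13.8701
circle(B,9.00) ∩ circle(D,8.00): a=7.5479, h=4.9020
  candidates: C₊=(3.7400,3.3603) cross=67.991; C₋=(5.9372,-6.1942) cross=-67.991
  mode + wants cross > 0 → take C=(3.7400,3.3603) (cross=67.991)
ex = (C−B)/|BC| = (0.6952,0.7188); ey = (-0.7188,0.6952)
P = B + 1.03·ex + 3.10·ey = (-4.0294,-0.2130)

-4.03 -0.21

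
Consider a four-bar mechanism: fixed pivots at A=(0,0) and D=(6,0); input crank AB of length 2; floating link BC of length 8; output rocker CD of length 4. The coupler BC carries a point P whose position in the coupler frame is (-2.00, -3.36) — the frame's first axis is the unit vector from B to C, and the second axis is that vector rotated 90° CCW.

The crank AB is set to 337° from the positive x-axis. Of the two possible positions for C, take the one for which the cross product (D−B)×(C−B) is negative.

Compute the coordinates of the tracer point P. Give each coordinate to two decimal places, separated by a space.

A=(0,0), D=(6.00,0)
B = A + 2.00·(cos337°, sin337°) = (1.8410, -0.7815)
|BD| = 4.2318
circle(B,8.00) ∩ circle(D,4.00): a=7.7873, h=1.8326
  candidates: C₊=(9.1559,2.4577) cross=7.755; C₋=(9.8328,-1.1445) cross=-7.755
  mode - wants cross < 0 → take C=(9.8328,-1.1445) (cross=-7.755)
ex = (C−B)/|BC| = (0.9990,-0.0454); ey = (0.0454,0.9990)
P = B + -2.00·ex + -3.36·ey = (-0.3094,-4.0472)

-0.31 -4.05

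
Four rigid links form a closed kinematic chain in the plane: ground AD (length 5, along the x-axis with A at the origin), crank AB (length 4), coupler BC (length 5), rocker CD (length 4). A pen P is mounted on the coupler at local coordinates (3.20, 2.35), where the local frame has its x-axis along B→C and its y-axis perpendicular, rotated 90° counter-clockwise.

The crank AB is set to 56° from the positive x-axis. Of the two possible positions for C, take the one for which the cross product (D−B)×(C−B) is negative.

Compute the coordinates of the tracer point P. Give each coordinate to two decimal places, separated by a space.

3.97 -0.26

A=(0,0), D=(5.00,0)
B = A + 4.00·(cos56°, sin56°) = (2.2368, 3.3162)
|BD| = 4.3165
circle(B,5.00) ∩ circle(D,4.00): a=3.2008, h=3.8412
  candidates: C₊=(7.2368,3.3162) cross=16.581; C₋=(1.3347,-1.6018) cross=-16.581
  mode - wants cross < 0 → take C=(1.3347,-1.6018) (cross=-16.581)
ex = (C−B)/|BC| = (-0.1804,-0.9836); ey = (0.9836,-0.1804)
P = B + 3.20·ex + 2.35·ey = (3.9709,-0.2553)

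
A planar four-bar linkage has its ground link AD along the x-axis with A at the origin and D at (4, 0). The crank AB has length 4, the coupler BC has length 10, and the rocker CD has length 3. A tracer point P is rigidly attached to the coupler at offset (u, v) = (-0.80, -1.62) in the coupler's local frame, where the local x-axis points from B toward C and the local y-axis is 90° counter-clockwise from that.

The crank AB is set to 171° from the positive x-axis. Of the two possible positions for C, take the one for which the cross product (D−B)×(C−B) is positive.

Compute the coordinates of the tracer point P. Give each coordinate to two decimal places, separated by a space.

A=(0,0), D=(4.00,0)
B = A + 4.00·(cos171°, sin171°) = (-3.9508, 0.6257)
|BD| = 7.9753
circle(B,10.00) ∩ circle(D,3.00): a=9.6928, h=2.4598
  candidates: C₊=(5.9051,2.3174) cross=19.618; C₋=(5.5191,-2.5869) cross=-19.618
  mode + wants cross > 0 → take C=(5.9051,2.3174) (cross=19.618)
ex = (C−B)/|BC| = (0.9856,0.1692); ey = (-0.1692,0.9856)
P = B + -0.80·ex + -1.62·ey = (-4.4652,-1.1062)

-4.47 -1.11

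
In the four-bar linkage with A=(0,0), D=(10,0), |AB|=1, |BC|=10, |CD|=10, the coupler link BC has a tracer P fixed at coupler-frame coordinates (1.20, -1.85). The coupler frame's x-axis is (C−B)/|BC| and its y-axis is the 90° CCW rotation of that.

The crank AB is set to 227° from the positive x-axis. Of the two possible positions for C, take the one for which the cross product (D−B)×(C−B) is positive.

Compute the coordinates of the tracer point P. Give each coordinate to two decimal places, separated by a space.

A=(0,0), D=(10.00,0)
B = A + 1.00·(cos227°, sin227°) = (-0.6820, -0.7314)
|BD| = 10.7070
circle(B,10.00) ∩ circle(D,10.00): a=5.3535, h=8.4463
  candidates: C₊=(4.0821,8.0609) cross=90.435; C₋=(5.2359,-8.7923) cross=-90.435
  mode + wants cross > 0 → take C=(4.0821,8.0609) (cross=90.435)
ex = (C−B)/|BC| = (0.4764,0.8792); ey = (-0.8792,0.4764)
P = B + 1.20·ex + -1.85·ey = (1.5163,-0.5576)

1.52 -0.56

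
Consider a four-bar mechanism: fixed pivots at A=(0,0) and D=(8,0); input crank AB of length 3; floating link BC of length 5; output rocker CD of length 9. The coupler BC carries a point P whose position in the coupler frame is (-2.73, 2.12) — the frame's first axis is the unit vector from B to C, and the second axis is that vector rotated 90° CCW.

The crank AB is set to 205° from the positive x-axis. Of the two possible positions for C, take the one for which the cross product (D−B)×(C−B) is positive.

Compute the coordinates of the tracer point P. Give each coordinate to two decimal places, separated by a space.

-5.86 -2.72

A=(0,0), D=(8.00,0)
B = A + 3.00·(cos205°, sin205°) = (-2.7189, -1.2679)
|BD| = 10.7936
circle(B,5.00) ∩ circle(D,9.00): a=2.8027, h=4.1406
  candidates: C₊=(-0.4220,3.1733) cross=44.693; C₋=(0.5507,-5.0506) cross=-44.693
  mode + wants cross > 0 → take C=(-0.4220,3.1733) (cross=44.693)
ex = (C−B)/|BC| = (0.4594,0.8882); ey = (-0.8882,0.4594)
P = B + -2.73·ex + 2.12·ey = (-5.8561,-2.7188)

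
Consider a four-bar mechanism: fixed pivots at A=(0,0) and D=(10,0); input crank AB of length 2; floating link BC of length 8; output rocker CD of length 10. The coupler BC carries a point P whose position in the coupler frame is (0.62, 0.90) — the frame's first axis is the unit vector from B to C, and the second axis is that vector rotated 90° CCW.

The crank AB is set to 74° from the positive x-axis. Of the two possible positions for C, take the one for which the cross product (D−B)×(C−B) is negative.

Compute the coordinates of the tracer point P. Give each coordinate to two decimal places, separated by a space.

A=(0,0), D=(10.00,0)
B = A + 2.00·(cos74°, sin74°) = (0.5513, 1.9225)
|BD| = 9.6423
circle(B,8.00) ∩ circle(D,10.00): a=2.9544, h=7.4345
  candidates: C₊=(4.9287,8.6187) cross=71.686; C₋=(1.9640,-5.9517) cross=-71.686
  mode - wants cross < 0 → take C=(1.9640,-5.9517) (cross=-71.686)
ex = (C−B)/|BC| = (0.1766,-0.9843); ey = (0.9843,0.1766)
P = B + 0.62·ex + 0.90·ey = (1.5466,1.4712)

1.55 1.47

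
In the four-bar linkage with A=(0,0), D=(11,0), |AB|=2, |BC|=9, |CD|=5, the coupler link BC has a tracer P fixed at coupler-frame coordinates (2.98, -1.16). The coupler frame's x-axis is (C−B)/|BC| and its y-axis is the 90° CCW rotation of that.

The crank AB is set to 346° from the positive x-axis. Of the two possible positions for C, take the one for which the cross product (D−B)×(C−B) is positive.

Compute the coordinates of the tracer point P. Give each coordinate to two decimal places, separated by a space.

A=(0,0), D=(11.00,0)
B = A + 2.00·(cos346°, sin346°) = (1.9406, -0.4838)
|BD| = 9.0723
circle(B,9.00) ∩ circle(D,5.00): a=7.6225, h=4.7852
  candidates: C₊=(9.2970,4.7010) cross=43.413; C₋=(9.8074,-4.8557) cross=-43.413
  mode + wants cross > 0 → take C=(9.2970,4.7010) (cross=43.413)
ex = (C−B)/|BC| = (0.8174,0.5761); ey = (-0.5761,0.8174)
P = B + 2.98·ex + -1.16·ey = (5.0447,0.2848)

5.04 0.28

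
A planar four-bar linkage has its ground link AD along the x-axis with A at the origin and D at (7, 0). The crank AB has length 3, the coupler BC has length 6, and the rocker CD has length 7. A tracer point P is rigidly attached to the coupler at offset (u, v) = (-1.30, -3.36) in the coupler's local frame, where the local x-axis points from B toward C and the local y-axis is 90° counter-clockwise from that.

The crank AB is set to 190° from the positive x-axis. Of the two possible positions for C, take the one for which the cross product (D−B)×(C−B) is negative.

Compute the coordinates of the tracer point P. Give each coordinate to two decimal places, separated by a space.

-6.13 -2.22

A=(0,0), D=(7.00,0)
B = A + 3.00·(cos190°, sin190°) = (-2.9544, -0.5209)
|BD| = 9.9680
circle(B,6.00) ∩ circle(D,7.00): a=4.3319, h=4.1514
  candidates: C₊=(1.1546,3.8512) cross=41.382; C₋=(1.5886,-4.4403) cross=-41.382
  mode - wants cross < 0 → take C=(1.5886,-4.4403) (cross=-41.382)
ex = (C−B)/|BC| = (0.7572,-0.6532); ey = (0.6532,0.7572)
P = B + -1.30·ex + -3.36·ey = (-6.1336,-2.2158)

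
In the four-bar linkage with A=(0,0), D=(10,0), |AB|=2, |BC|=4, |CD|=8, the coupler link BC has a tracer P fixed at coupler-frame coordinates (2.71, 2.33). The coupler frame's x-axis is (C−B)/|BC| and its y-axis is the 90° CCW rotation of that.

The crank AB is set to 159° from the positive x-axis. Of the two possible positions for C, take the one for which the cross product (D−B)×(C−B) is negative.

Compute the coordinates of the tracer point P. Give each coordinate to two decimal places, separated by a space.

A=(0,0), D=(10.00,0)
B = A + 2.00·(cos159°, sin159°) = (-1.8672, 0.7167)
|BD| = 11.8888
circle(B,4.00) ∩ circle(D,8.00): a=3.9257, h=0.7675
  candidates: C₊=(2.0977,1.2461) cross=9.124; C₋=(2.0051,-0.2860) cross=-9.124
  mode - wants cross < 0 → take C=(2.0051,-0.2860) (cross=-9.124)
ex = (C−B)/|BC| = (0.9681,-0.2507); ey = (0.2507,0.9681)
P = B + 2.71·ex + 2.33·ey = (1.3404,2.2930)

1.34 2.29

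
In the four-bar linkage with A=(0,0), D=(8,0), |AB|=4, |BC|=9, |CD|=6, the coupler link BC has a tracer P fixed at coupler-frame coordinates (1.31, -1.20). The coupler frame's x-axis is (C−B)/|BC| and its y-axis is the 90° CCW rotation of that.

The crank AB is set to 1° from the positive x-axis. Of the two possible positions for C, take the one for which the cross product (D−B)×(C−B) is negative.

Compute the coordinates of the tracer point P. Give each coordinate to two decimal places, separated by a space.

4.44 -1.65

A=(0,0), D=(8.00,0)
B = A + 4.00·(cos1°, sin1°) = (3.9994, 0.0698)
|BD| = 4.0012
circle(B,9.00) ∩ circle(D,6.00): a=7.6239, h=4.7829
  candidates: C₊=(11.7056,4.7190) cross=19.137; C₋=(11.5387,-4.8454) cross=-19.137
  mode - wants cross < 0 → take C=(11.5387,-4.8454) (cross=-19.137)
ex = (C−B)/|BC| = (0.8377,-0.5461); ey = (0.5461,0.8377)
P = B + 1.31·ex + -1.20·ey = (4.4414,-1.6509)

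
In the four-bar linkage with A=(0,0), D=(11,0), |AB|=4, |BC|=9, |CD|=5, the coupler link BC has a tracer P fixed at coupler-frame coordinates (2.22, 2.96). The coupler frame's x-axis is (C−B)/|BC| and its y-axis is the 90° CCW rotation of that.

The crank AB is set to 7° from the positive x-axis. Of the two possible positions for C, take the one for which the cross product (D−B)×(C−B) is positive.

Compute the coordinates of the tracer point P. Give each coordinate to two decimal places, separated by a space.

A=(0,0), D=(11.00,0)
B = A + 4.00·(cos7°, sin7°) = (3.9702, 0.4875)
|BD| = 7.0467
circle(B,9.00) ∩ circle(D,5.00): a=7.4968, h=4.9797
  candidates: C₊=(11.7936,4.9366) cross=35.090; C₋=(11.1046,-4.9989) cross=-35.090
  mode + wants cross > 0 → take C=(11.7936,4.9366) (cross=35.090)
ex = (C−B)/|BC| = (0.8693,0.4943); ey = (-0.4943,0.8693)
P = B + 2.22·ex + 2.96·ey = (4.4367,4.1580)

4.44 4.16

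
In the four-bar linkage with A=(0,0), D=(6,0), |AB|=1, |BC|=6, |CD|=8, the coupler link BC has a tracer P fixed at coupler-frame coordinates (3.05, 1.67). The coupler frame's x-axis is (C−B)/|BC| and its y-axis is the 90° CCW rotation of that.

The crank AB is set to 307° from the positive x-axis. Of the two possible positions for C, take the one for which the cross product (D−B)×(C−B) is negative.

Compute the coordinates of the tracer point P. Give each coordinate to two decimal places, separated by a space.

A=(0,0), D=(6.00,0)
B = A + 1.00·(cos307°, sin307°) = (0.6018, -0.7986)
|BD| = 5.4569
circle(B,6.00) ∩ circle(D,8.00): a=0.1629, h=5.9978
  candidates: C₊=(-0.1148,5.1584) cross=32.730; C₋=(1.6408,-6.7080) cross=-32.730
  mode - wants cross < 0 → take C=(1.6408,-6.7080) (cross=-32.730)
ex = (C−B)/|BC| = (0.1732,-0.9849); ey = (0.9849,0.1732)
P = B + 3.05·ex + 1.67·ey = (2.7747,-3.5134)

2.77 -3.51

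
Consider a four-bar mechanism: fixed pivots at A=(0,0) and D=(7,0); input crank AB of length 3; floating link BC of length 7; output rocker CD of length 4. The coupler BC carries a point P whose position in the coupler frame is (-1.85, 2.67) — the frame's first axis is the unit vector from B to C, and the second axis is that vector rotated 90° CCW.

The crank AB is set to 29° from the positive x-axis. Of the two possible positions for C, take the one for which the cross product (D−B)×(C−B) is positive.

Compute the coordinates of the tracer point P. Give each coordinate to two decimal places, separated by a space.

0.17 3.58

A=(0,0), D=(7.00,0)
B = A + 3.00·(cos29°, sin29°) = (2.6239, 1.4544)
|BD| = 4.6115
circle(B,7.00) ∩ circle(D,4.00): a=5.8838, h=3.7923
  candidates: C₊=(9.4034,3.1975) cross=17.488; C₋=(7.0113,-4.0000) cross=-17.488
  mode + wants cross > 0 → take C=(9.4034,3.1975) (cross=17.488)
ex = (C−B)/|BC| = (0.9685,0.2490); ey = (-0.2490,0.9685)
P = B + -1.85·ex + 2.67·ey = (0.1673,3.5797)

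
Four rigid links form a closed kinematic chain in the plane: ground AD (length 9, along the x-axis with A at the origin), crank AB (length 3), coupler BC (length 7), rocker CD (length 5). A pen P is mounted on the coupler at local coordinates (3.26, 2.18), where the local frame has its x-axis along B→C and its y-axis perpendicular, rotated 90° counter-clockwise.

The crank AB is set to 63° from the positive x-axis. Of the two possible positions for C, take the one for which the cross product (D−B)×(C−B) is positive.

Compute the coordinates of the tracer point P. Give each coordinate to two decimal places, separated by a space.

A=(0,0), D=(9.00,0)
B = A + 3.00·(cos63°, sin63°) = (1.3620, 2.6730)
|BD| = 8.0923
circle(B,7.00) ∩ circle(D,5.00): a=5.5290, h=4.2930
  candidates: C₊=(7.9987,4.8987) cross=34.740; C₋=(5.1626,-3.2054) cross=-34.740
  mode + wants cross > 0 → take C=(7.9987,4.8987) (cross=34.740)
ex = (C−B)/|BC| = (0.9481,0.3180); ey = (-0.3180,0.9481)
P = B + 3.26·ex + 2.18·ey = (3.7596,5.7764)

3.76 5.78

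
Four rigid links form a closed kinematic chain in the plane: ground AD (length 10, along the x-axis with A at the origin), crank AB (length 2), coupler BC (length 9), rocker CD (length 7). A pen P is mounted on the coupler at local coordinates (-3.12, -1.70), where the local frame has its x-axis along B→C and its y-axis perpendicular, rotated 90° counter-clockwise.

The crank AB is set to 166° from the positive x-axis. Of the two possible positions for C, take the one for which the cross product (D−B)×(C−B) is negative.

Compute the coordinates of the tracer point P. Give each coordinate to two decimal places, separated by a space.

-5.45 1.06

A=(0,0), D=(10.00,0)
B = A + 2.00·(cos166°, sin166°) = (-1.9406, 0.4838)
|BD| = 11.9504
circle(B,9.00) ∩ circle(D,7.00): a=7.3141, h=5.2445
  candidates: C₊=(5.5798,5.4279) cross=62.673; C₋=(5.1551,-5.0525) cross=-62.673
  mode - wants cross < 0 → take C=(5.1551,-5.0525) (cross=-62.673)
ex = (C−B)/|BC| = (0.7884,-0.6151); ey = (0.6151,0.7884)
P = B + -3.12·ex + -1.70·ey = (-5.4462,1.0628)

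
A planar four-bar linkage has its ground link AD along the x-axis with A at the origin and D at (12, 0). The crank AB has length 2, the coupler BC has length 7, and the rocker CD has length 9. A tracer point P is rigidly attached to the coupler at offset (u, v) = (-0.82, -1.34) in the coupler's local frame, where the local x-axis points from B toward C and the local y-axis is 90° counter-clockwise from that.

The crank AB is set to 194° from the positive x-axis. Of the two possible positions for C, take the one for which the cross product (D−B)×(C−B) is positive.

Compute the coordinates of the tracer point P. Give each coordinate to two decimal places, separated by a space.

-1.83 -2.05

A=(0,0), D=(12.00,0)
B = A + 2.00·(cos194°, sin194°) = (-1.9406, -0.4838)
|BD| = 13.9490
circle(B,7.00) ∩ circle(D,9.00): a=5.8275, h=3.8782
  candidates: C₊=(3.7488,3.5942) cross=54.098; C₋=(4.0179,-4.1576) cross=-54.098
  mode + wants cross > 0 → take C=(3.7488,3.5942) (cross=54.098)
ex = (C−B)/|BC| = (0.8128,0.5826); ey = (-0.5826,0.8128)
P = B + -0.82·ex + -1.34·ey = (-1.8264,-2.0507)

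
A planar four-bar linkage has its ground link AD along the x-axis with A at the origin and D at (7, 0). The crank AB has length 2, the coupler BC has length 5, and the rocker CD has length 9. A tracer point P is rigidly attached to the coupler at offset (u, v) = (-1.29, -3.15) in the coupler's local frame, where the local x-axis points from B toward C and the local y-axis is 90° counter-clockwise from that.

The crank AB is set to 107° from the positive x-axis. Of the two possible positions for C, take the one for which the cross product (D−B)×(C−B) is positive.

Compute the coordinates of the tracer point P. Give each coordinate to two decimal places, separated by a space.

2.01 -0.29

A=(0,0), D=(7.00,0)
B = A + 2.00·(cos107°, sin107°) = (-0.5847, 1.9126)
|BD| = 7.8222
circle(B,5.00) ∩ circle(D,9.00): a=0.3315, h=4.9890
  candidates: C₊=(0.9566,6.6691) cross=39.025; C₋=(-1.4832,-3.0060) cross=-39.025
  mode + wants cross > 0 → take C=(0.9566,6.6691) (cross=39.025)
ex = (C−B)/|BC| = (0.3083,0.9513); ey = (-0.9513,0.3083)
P = B + -1.29·ex + -3.15·ey = (2.0142,-0.2856)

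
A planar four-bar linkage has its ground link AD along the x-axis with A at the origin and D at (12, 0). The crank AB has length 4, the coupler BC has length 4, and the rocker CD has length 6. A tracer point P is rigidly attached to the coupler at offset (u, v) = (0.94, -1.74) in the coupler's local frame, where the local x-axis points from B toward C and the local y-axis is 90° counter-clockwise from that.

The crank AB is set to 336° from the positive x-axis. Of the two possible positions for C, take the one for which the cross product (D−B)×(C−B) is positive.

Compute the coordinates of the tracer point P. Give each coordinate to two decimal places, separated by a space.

5.60 -2.00

A=(0,0), D=(12.00,0)
B = A + 4.00·(cos336°, sin336°) = (3.6542, -1.6269)
|BD| = 8.5029
circle(B,4.00) ∩ circle(D,6.00): a=3.0754, h=2.5577
  candidates: C₊=(6.1834,1.4720) cross=21.748; C₋=(7.1621,-3.5490) cross=-21.748
  mode + wants cross > 0 → take C=(6.1834,1.4720) (cross=21.748)
ex = (C−B)/|BC| = (0.6323,0.7747); ey = (-0.7747,0.6323)
P = B + 0.94·ex + -1.74·ey = (5.5966,-1.9989)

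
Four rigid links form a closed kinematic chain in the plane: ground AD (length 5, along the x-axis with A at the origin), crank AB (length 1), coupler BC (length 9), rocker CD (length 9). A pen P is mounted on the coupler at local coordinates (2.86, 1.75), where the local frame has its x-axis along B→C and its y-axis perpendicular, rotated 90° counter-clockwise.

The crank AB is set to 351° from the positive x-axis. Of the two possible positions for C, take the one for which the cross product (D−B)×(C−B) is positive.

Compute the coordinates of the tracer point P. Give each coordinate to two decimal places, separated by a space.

-0.20 2.98

A=(0,0), D=(5.00,0)
B = A + 1.00·(cos351°, sin351°) = (0.9877, -0.1564)
|BD| = 4.0154
circle(B,9.00) ∩ circle(D,9.00): a=2.0077, h=8.7732
  candidates: C₊=(2.6520,8.6883) cross=35.228; C₋=(3.3356,-8.8448) cross=-35.228
  mode + wants cross > 0 → take C=(2.6520,8.6883) (cross=35.228)
ex = (C−B)/|BC| = (0.1849,0.9828); ey = (-0.9828,0.1849)
P = B + 2.86·ex + 1.75·ey = (-0.2032,2.9779)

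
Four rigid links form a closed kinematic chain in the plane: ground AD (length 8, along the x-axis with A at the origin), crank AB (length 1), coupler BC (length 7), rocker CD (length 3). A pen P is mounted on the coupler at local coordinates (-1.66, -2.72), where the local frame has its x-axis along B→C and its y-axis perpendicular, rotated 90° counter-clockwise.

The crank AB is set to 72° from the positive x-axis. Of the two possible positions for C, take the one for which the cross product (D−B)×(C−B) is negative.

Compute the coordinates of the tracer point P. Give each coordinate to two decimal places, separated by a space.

A=(0,0), D=(8.00,0)
B = A + 1.00·(cos72°, sin72°) = (0.3090, 0.9511)
|BD| = 7.7496
circle(B,7.00) ∩ circle(D,3.00): a=6.4556, h=2.7066
  candidates: C₊=(7.0480,2.8449) cross=20.975; C₋=(6.3836,-2.5273) cross=-20.975
  mode - wants cross < 0 → take C=(6.3836,-2.5273) (cross=-20.975)
ex = (C−B)/|BC| = (0.8678,-0.4969); ey = (0.4969,0.8678)
P = B + -1.66·ex + -2.72·ey = (-2.4831,-0.5845)

-2.48 -0.58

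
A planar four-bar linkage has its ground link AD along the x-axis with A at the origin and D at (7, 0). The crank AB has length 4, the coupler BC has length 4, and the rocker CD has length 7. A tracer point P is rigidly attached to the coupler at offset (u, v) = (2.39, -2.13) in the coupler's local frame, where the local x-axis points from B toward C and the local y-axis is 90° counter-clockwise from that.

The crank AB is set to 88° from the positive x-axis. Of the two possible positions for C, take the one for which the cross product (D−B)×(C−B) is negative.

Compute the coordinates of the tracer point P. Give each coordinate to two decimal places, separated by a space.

A=(0,0), D=(7.00,0)
B = A + 4.00·(cos88°, sin88°) = (0.1396, 3.9976)
|BD| = 7.9401
circle(B,4.00) ∩ circle(D,7.00): a=1.8920, h=3.5242
  candidates: C₊=(3.5487,6.0900) cross=27.983; C₋=(-0.0000,0.0000) cross=-27.983
  mode - wants cross < 0 → take C=(-0.0000,0.0000) (cross=-27.983)
ex = (C−B)/|BC| = (-0.0349,-0.9994); ey = (0.9994,-0.0349)
P = B + 2.39·ex + -2.13·ey = (-2.0725,1.6834)

-2.07 1.68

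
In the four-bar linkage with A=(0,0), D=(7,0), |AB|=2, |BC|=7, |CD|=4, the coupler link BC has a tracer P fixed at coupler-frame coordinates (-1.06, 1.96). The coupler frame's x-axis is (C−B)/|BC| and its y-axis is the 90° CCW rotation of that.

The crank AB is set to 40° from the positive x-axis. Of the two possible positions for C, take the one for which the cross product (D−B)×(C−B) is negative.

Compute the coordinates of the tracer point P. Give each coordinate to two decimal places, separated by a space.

A=(0,0), D=(7.00,0)
B = A + 2.00·(cos40°, sin40°) = (1.5321, 1.2856)
|BD| = 5.6170
circle(B,7.00) ∩ circle(D,4.00): a=5.7460, h=3.9979
  candidates: C₊=(8.0406,3.8623) cross=22.456; C₋=(6.2106,-3.9213) cross=-22.456
  mode - wants cross < 0 → take C=(6.2106,-3.9213) (cross=-22.456)
ex = (C−B)/|BC| = (0.6684,-0.7438); ey = (0.7438,0.6684)
P = B + -1.06·ex + 1.96·ey = (2.2816,3.3840)

2.28 3.38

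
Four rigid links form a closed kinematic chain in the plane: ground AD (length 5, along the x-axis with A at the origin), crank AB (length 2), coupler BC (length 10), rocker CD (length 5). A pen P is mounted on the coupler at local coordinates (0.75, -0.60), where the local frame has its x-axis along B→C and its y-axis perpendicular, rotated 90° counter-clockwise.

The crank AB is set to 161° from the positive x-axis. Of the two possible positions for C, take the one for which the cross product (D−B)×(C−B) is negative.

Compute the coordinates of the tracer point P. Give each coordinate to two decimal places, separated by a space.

A=(0,0), D=(5.00,0)
B = A + 2.00·(cos161°, sin161°) = (-1.8910, 0.6511)
|BD| = 6.9217
circle(B,10.00) ∩ circle(D,5.00): a=8.8786, h=4.6012
  candidates: C₊=(7.3810,4.3967) cross=31.848; C₋=(6.5153,-4.7648) cross=-31.848
  mode - wants cross < 0 → take C=(6.5153,-4.7648) (cross=-31.848)
ex = (C−B)/|BC| = (0.8406,-0.5416); ey = (0.5416,0.8406)
P = B + 0.75·ex + -0.60·ey = (-1.5855,-0.2594)

-1.59 -0.26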